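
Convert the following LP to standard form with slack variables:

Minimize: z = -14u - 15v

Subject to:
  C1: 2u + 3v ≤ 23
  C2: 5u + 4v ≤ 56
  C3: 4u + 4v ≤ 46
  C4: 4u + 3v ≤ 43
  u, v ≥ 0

min z = -14u - 15v

s.t.
  2u + 3v + s1 = 23
  5u + 4v + s2 = 56
  4u + 4v + s3 = 46
  4u + 3v + s4 = 43
  u, v, s1, s2, s3, s4 ≥ 0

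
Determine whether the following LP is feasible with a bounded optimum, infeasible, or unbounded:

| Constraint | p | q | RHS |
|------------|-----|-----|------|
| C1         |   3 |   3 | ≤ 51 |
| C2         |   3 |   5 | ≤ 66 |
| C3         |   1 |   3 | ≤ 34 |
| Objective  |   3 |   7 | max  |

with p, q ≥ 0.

Feasible with a bounded optimal solution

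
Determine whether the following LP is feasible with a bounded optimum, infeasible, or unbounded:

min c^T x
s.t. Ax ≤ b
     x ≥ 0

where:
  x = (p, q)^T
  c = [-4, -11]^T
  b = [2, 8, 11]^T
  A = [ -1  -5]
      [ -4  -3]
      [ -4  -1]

Unbounded (objective can decrease without bound)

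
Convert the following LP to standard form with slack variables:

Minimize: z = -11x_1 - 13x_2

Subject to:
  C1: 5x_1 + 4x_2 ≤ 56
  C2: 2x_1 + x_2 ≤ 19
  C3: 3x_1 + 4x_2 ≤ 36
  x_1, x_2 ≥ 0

min z = -11x_1 - 13x_2

s.t.
  5x_1 + 4x_2 + s1 = 56
  2x_1 + x_2 + s2 = 19
  3x_1 + 4x_2 + s3 = 36
  x_1, x_2, s1, s2, s3 ≥ 0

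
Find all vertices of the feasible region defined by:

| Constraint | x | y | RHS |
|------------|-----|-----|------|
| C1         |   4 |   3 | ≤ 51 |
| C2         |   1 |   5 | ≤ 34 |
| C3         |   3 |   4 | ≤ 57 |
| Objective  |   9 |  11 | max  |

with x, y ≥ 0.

(0, 0), (12.75, 0), (9, 5), (0, 6.8)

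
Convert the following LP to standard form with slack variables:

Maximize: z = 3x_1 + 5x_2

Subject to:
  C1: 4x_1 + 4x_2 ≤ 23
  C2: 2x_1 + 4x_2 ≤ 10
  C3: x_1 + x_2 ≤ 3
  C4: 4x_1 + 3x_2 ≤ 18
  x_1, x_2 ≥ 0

max z = 3x_1 + 5x_2

s.t.
  4x_1 + 4x_2 + s1 = 23
  2x_1 + 4x_2 + s2 = 10
  x_1 + x_2 + s3 = 3
  4x_1 + 3x_2 + s4 = 18
  x_1, x_2, s1, s2, s3, s4 ≥ 0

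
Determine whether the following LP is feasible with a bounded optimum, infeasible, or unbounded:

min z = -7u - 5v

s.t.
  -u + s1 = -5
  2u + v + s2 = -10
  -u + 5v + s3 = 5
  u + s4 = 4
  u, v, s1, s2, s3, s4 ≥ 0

Infeasible (no feasible solution exists)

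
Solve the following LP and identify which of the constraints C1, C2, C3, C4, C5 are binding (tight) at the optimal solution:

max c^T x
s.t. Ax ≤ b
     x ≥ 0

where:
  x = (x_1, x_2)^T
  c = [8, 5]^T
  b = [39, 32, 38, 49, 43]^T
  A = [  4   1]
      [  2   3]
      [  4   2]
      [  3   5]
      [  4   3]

At x_1 = 7, x_2 = 5, compute slack b - a·x for each constraint:
  C1: 39 − 33 = 6  (slack)
  C2: 32 − 29 = 3  (slack)
  C3: 38 − 38 = 0  (binding)
  C4: 49 − 46 = 3  (slack)
  C5: 43 − 43 = 0  (binding)

Optimal: x_1 = 7, x_2 = 5
Binding: C3, C5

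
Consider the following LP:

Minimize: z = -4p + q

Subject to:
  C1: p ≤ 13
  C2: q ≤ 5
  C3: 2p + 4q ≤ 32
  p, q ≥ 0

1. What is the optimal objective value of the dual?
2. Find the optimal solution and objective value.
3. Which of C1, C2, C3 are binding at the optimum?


1. -52
2. p = 13, q = 0, z = -52
3. C1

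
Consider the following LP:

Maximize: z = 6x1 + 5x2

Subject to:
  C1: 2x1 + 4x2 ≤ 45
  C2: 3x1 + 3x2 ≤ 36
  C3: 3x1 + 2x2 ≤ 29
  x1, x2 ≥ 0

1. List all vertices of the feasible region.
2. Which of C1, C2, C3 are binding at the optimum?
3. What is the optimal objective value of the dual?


1. (0, 0), (9.667, 0), (5, 7), (1.5, 10.5), (0, 11.25)
2. C2, C3
3. 65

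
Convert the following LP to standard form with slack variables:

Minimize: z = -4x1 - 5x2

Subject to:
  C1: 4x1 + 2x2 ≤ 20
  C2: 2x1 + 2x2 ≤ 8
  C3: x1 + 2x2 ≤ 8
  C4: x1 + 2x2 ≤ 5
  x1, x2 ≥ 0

min z = -4x1 - 5x2

s.t.
  4x1 + 2x2 + s1 = 20
  2x1 + 2x2 + s2 = 8
  x1 + 2x2 + s3 = 8
  x1 + 2x2 + s4 = 5
  x1, x2, s1, s2, s3, s4 ≥ 0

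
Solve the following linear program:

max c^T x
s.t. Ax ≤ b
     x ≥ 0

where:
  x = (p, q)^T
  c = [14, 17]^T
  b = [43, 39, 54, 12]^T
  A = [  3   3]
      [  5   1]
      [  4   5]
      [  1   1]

Evaluate the objective at each vertex of the feasible region:
  z(0, 0) = 0
  z(7.8, 0) = 109.2
  z(6.75, 5.25) = 183.8
  z(6, 6) = 186  ←
  z(0, 10.8) = 183.6
The maximum is at p = 6, q = 6.

p = 6, q = 6, z = 186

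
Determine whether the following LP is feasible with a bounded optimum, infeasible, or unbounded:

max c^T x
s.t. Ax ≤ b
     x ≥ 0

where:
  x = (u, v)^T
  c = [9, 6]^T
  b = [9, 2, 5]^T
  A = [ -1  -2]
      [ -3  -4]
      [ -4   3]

Unbounded (objective can increase without bound)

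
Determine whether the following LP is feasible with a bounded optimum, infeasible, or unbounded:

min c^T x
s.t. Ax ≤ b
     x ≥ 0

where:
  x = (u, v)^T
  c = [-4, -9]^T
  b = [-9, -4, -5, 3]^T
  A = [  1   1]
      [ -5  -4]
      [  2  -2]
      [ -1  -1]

Infeasible (no feasible solution exists)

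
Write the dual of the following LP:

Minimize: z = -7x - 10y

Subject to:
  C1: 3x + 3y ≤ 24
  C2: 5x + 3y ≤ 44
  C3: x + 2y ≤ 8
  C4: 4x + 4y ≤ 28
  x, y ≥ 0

Primal min cᵀx s.t. Ax ≤ b, x ≥ 0  →  Dual max −bᵀy s.t. Aᵀy ≥ −c, y ≥ 0.

Maximize: z = -24y1 - 44y2 - 8y3 - 28y4

Subject to:
  3y1 + 5y2 + y3 + 4y4 ≥ 7
  3y1 + 3y2 + 2y3 + 4y4 ≥ 10
  y1, y2, y3, y4 ≥ 0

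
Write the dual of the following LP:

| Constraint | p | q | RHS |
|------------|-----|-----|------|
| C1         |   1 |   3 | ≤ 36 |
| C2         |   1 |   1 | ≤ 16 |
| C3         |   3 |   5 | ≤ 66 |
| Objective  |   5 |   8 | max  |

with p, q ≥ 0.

Primal max cᵀx s.t. Ax ≤ b, x ≥ 0  →  Dual min bᵀy s.t. Aᵀy ≥ c, y ≥ 0.

Minimize: z = 36y1 + 16y2 + 66y3

Subject to:
  y1 + y2 + 3y3 ≥ 5
  3y1 + y2 + 5y3 ≥ 8
  y1, y2, y3 ≥ 0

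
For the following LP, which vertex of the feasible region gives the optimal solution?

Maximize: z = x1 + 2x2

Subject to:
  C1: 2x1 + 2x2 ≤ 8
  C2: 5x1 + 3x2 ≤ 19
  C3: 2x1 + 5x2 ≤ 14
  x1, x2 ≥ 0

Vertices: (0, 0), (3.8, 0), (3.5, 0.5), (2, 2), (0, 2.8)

Evaluate the objective at each vertex of the feasible region:
  z(0, 0) = 0
  z(3.8, 0) = 3.8
  z(3.5, 0.5) = 4.5
  z(2, 2) = 6  ←
  z(0, 2.8) = 5.6
The maximum is at x1 = 2, x2 = 2.

(2, 2)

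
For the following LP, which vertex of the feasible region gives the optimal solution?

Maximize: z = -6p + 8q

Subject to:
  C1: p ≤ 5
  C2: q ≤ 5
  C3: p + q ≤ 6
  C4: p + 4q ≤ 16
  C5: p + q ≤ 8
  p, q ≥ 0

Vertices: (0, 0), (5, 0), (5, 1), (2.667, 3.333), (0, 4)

Evaluate the objective at each vertex of the feasible region:
  z(0, 0) = 0
  z(5, 0) = -30
  z(5, 1) = -22
  z(2.667, 3.333) = 10.67
  z(0, 4) = 32  ←
The maximum is at p = 0, q = 4.

(0, 4)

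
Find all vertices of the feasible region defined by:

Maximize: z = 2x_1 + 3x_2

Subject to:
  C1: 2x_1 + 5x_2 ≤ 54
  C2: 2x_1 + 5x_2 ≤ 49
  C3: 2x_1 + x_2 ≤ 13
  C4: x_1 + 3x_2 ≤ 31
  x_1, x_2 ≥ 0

(0, 0), (6.5, 0), (2, 9), (0, 9.8)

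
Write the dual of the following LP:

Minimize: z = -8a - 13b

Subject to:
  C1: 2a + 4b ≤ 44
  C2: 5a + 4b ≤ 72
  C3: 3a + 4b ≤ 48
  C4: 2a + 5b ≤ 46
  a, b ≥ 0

Primal min cᵀx s.t. Ax ≤ b, x ≥ 0  →  Dual max −bᵀy s.t. Aᵀy ≥ −c, y ≥ 0.

Maximize: z = -44y1 - 72y2 - 48y3 - 46y4

Subject to:
  2y1 + 5y2 + 3y3 + 2y4 ≥ 8
  4y1 + 4y2 + 4y3 + 5y4 ≥ 13
  y1, y2, y3, y4 ≥ 0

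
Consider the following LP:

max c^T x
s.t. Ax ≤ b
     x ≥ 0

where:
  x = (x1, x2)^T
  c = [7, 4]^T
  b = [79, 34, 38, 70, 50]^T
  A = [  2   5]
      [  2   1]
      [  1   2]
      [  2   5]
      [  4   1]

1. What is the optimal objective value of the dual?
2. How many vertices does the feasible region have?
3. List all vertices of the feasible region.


1. 110
2. 4
3. (0, 0), (12.5, 0), (10, 10), (0, 14)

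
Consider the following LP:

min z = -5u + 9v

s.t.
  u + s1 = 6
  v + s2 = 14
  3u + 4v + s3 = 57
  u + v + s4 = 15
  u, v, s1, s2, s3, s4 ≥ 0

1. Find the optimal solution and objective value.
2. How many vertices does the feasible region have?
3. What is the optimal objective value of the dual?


1. u = 6, v = 0, z = -30
2. 6
3. -30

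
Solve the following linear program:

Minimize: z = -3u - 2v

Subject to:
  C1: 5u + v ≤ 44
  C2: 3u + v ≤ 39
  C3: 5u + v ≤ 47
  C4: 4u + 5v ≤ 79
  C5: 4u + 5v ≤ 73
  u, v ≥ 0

Evaluate the objective at each vertex of the feasible region:
  z(0, 0) = 0
  z(8.8, 0) = -26.4
  z(7, 9) = -39  ←
  z(0, 14.6) = -29.2
The minimum is at u = 7, v = 9.

u = 7, v = 9, z = -39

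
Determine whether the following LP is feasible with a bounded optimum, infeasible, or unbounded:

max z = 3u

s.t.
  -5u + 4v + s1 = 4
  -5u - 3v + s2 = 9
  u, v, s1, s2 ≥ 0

Unbounded (objective can increase without bound)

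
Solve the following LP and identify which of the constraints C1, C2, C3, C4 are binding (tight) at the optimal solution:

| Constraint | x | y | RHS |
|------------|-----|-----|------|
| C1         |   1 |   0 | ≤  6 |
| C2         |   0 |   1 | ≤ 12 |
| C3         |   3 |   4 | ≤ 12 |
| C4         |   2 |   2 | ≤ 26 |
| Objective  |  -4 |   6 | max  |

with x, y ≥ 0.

At x = 0, y = 3, compute slack b - a·x for each constraint:
  C1: 6 − 0 = 6  (slack)
  C2: 12 − 3 = 9  (slack)
  C3: 12 − 12 = 0  (binding)
  C4: 26 − 6 = 20  (slack)

Optimal: x = 0, y = 3
Binding: C3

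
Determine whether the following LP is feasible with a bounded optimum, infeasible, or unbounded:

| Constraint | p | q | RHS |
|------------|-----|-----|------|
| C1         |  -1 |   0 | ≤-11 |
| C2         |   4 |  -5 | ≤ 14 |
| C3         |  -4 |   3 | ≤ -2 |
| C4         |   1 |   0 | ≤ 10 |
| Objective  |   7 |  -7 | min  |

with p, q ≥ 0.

Infeasible (no feasible solution exists)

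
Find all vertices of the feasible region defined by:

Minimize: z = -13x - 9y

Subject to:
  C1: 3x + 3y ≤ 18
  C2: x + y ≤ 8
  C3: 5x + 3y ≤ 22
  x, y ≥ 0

(0, 0), (4.4, 0), (2, 4), (0, 6)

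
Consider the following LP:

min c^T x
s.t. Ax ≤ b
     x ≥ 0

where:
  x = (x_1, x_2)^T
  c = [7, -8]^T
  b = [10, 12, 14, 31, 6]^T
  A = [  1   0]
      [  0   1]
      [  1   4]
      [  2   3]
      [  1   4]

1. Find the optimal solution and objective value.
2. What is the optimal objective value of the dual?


1. x_1 = 0, x_2 = 1.5, z = -12
2. -12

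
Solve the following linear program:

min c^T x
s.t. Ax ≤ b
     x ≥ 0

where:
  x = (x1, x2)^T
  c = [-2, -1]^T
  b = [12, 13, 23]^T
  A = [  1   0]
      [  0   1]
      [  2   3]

Evaluate the objective at each vertex of the feasible region:
  z(0, 0) = 0
  z(11.5, 0) = -23  ←
  z(0, 7.667) = -7.667
The minimum is at x1 = 11.5, x2 = 0.

x1 = 11.5, x2 = 0, z = -23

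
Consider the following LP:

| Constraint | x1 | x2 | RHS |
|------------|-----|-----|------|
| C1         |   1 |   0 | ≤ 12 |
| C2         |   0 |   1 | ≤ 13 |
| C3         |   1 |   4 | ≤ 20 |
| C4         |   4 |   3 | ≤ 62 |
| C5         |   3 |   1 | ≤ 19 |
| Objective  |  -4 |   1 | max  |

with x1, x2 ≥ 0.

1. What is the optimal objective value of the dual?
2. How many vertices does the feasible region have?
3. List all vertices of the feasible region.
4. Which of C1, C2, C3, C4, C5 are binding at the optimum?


1. 5
2. 4
3. (0, 0), (6.333, 0), (5.091, 3.727), (0, 5)
4. C3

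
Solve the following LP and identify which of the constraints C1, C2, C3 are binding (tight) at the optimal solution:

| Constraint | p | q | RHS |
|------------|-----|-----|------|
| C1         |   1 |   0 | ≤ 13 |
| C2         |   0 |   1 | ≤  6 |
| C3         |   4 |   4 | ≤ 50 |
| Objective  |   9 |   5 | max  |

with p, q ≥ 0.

At p = 12.5, q = 0, compute slack b - a·x for each constraint:
  C1: 13 − 12.5 = 0.5  (slack)
  C2: 6 − 0 = 6  (slack)
  C3: 50 − 50 = 0  (binding)

Optimal: p = 12.5, q = 0
Binding: C3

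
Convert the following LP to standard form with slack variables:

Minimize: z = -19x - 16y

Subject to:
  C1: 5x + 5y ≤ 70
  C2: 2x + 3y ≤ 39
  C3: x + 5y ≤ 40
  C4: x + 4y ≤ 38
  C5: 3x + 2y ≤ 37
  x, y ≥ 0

min z = -19x - 16y

s.t.
  5x + 5y + s1 = 70
  2x + 3y + s2 = 39
  x + 5y + s3 = 40
  x + 4y + s4 = 38
  3x + 2y + s5 = 37
  x, y, s1, s2, s3, s4, s5 ≥ 0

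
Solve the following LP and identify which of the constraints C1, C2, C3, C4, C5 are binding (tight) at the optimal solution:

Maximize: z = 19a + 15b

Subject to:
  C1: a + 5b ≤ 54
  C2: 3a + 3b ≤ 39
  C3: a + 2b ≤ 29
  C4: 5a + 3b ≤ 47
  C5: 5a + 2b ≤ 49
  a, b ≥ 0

At a = 4, b = 9, compute slack b - a·x for each constraint:
  C1: 54 − 49 = 5  (slack)
  C2: 39 − 39 = 0  (binding)
  C3: 29 − 22 = 7  (slack)
  C4: 47 − 47 = 0  (binding)
  C5: 49 − 38 = 11  (slack)

Optimal: a = 4, b = 9
Binding: C2, C4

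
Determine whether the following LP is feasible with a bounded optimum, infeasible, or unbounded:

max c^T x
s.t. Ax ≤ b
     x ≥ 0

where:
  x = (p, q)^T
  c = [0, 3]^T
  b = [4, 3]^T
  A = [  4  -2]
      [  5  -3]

Unbounded (objective can increase without bound)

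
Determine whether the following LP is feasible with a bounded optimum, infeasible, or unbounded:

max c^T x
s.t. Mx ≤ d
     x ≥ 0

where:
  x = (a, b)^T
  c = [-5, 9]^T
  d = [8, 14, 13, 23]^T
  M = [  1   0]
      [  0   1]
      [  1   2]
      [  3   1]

Feasible with a bounded optimal solution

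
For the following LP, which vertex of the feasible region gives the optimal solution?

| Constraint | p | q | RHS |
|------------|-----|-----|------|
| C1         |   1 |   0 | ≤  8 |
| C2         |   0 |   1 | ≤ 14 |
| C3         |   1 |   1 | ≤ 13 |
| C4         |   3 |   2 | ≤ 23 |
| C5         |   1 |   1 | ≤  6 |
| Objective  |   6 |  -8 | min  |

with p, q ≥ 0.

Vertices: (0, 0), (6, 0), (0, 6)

Evaluate the objective at each vertex of the feasible region:
  z(0, 0) = 0
  z(6, 0) = 36
  z(0, 6) = -48  ←
The minimum is at p = 0, q = 6.

(0, 6)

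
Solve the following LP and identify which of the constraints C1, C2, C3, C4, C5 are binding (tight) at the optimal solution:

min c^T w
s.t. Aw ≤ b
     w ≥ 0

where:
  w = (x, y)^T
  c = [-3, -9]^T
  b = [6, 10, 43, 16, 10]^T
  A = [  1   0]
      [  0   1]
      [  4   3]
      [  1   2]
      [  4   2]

At x = 0, y = 5, compute slack b - a·x for each constraint:
  C1: 6 − 0 = 6  (slack)
  C2: 10 − 5 = 5  (slack)
  C3: 43 − 15 = 28  (slack)
  C4: 16 − 10 = 6  (slack)
  C5: 10 − 10 = 0  (binding)

Optimal: x = 0, y = 5
Binding: C5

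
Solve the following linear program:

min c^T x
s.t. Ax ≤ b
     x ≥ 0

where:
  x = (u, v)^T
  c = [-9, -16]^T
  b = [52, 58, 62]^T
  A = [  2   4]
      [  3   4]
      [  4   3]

Evaluate the objective at each vertex of the feasible region:
  z(0, 0) = 0
  z(15.5, 0) = -139.5
  z(10.57, 6.571) = -200.3
  z(6, 10) = -214  ←
  z(0, 13) = -208
The minimum is at u = 6, v = 10.

u = 6, v = 10, z = -214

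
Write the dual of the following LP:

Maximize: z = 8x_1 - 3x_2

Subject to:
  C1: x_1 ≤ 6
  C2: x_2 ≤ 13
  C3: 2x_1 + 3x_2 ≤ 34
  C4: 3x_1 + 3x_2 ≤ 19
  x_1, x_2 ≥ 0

Primal max cᵀx s.t. Ax ≤ b, x ≥ 0  →  Dual min bᵀy s.t. Aᵀy ≥ c, y ≥ 0.

Minimize: z = 6y1 + 13y2 + 34y3 + 19y4

Subject to:
  y1 + 2y3 + 3y4 ≥ 8
  y2 + 3y3 + 3y4 ≥ -3
  y1, y2, y3, y4 ≥ 0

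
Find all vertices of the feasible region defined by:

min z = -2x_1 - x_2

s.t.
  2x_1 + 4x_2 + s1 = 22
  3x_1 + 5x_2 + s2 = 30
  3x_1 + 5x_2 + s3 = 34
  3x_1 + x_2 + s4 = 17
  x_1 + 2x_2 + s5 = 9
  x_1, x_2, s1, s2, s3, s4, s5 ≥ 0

(0, 0), (5.667, 0), (5, 2), (0, 4.5)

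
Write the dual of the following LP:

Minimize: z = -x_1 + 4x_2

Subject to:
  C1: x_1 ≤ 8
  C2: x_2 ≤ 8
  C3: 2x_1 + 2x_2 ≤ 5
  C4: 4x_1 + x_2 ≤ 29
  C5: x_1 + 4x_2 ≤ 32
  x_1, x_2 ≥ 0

Primal min cᵀx s.t. Ax ≤ b, x ≥ 0  →  Dual max −bᵀy s.t. Aᵀy ≥ −c, y ≥ 0.

Maximize: z = -8y1 - 8y2 - 5y3 - 29y4 - 32y5

Subject to:
  y1 + 2y3 + 4y4 + y5 ≥ 1
  y2 + 2y3 + y4 + 4y5 ≥ -4
  y1, y2, y3, y4, y5 ≥ 0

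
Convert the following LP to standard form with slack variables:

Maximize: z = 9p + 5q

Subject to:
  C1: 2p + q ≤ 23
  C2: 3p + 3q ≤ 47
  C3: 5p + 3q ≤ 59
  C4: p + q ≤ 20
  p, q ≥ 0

max z = 9p + 5q

s.t.
  2p + q + s1 = 23
  3p + 3q + s2 = 47
  5p + 3q + s3 = 59
  p + q + s4 = 20
  p, q, s1, s2, s3, s4 ≥ 0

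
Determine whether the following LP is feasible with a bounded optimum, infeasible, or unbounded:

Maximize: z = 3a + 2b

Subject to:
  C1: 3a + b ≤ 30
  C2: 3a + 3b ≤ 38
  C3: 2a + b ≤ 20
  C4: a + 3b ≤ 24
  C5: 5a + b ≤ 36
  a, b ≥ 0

Feasible with a bounded optimal solution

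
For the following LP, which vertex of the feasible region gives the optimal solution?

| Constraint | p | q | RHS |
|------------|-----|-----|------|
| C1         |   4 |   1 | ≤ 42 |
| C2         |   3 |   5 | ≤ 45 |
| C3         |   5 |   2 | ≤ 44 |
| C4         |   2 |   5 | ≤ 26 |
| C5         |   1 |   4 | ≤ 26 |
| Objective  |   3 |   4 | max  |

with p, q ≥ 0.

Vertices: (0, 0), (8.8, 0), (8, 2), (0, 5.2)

Evaluate the objective at each vertex of the feasible region:
  z(0, 0) = 0
  z(8.8, 0) = 26.4
  z(8, 2) = 32  ←
  z(0, 5.2) = 20.8
The maximum is at p = 8, q = 2.

(8, 2)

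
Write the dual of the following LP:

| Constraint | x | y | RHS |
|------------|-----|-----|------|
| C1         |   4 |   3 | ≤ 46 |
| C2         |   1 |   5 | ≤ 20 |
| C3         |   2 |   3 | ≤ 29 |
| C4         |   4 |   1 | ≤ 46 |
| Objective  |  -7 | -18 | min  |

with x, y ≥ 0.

Primal min cᵀx s.t. Ax ≤ b, x ≥ 0  →  Dual max −bᵀy s.t. Aᵀy ≥ −c, y ≥ 0.

Maximize: z = -46y1 - 20y2 - 29y3 - 46y4

Subject to:
  4y1 + y2 + 2y3 + 4y4 ≥ 7
  3y1 + 5y2 + 3y3 + y4 ≥ 18
  y1, y2, y3, y4 ≥ 0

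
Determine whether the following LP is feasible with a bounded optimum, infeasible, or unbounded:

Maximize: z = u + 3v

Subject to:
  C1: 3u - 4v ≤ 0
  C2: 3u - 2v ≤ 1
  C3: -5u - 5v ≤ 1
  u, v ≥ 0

Unbounded (objective can increase without bound)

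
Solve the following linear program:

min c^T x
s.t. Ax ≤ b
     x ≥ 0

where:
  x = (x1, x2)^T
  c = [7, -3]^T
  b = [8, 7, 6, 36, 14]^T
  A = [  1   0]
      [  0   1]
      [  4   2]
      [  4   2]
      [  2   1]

Evaluate the objective at each vertex of the feasible region:
  z(0, 0) = 0
  z(1.5, 0) = 10.5
  z(0, 3) = -9  ←
The minimum is at x1 = 0, x2 = 3.

x1 = 0, x2 = 3, z = -9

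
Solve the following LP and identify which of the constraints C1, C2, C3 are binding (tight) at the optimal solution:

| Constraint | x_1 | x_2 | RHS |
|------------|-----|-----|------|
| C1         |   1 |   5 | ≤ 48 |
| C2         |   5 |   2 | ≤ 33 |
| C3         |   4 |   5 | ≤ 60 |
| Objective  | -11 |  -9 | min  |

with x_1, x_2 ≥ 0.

At x_1 = 3, x_2 = 9, compute slack b - a·x for each constraint:
  C1: 48 − 48 = 0  (binding)
  C2: 33 − 33 = 0  (binding)
  C3: 60 − 57 = 3  (slack)

Optimal: x_1 = 3, x_2 = 9
Binding: C1, C2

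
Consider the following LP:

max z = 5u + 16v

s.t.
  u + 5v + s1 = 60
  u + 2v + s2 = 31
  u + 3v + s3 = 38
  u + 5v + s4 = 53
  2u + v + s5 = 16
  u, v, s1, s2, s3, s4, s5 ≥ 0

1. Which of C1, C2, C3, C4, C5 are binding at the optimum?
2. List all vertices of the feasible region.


1. C4, C5
2. (0, 0), (8, 0), (3, 10), (0, 10.6)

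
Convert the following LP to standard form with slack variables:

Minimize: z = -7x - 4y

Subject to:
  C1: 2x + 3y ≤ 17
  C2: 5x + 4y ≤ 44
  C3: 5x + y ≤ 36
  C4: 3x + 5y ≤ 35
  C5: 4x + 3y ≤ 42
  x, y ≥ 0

min z = -7x - 4y

s.t.
  2x + 3y + s1 = 17
  5x + 4y + s2 = 44
  5x + y + s3 = 36
  3x + 5y + s4 = 35
  4x + 3y + s5 = 42
  x, y, s1, s2, s3, s4, s5 ≥ 0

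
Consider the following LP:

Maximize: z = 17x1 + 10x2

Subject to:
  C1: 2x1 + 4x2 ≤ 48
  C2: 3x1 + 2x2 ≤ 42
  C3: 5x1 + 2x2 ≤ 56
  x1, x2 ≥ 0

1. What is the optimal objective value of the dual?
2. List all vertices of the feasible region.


1. 216
2. (0, 0), (11.2, 0), (8, 8), (0, 12)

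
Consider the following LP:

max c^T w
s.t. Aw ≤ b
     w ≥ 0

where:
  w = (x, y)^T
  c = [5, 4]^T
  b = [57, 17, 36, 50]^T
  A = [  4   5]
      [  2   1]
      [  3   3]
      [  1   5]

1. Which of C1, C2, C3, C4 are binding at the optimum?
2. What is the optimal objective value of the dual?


1. C2, C3
2. 53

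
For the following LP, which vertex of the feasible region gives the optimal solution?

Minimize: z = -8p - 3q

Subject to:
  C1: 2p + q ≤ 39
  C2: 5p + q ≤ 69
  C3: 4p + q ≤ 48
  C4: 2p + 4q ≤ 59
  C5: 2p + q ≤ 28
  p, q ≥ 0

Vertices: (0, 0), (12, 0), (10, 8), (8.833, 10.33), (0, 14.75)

Evaluate the objective at each vertex of the feasible region:
  z(0, 0) = 0
  z(12, 0) = -96
  z(10, 8) = -104  ←
  z(8.833, 10.33) = -101.7
  z(0, 14.75) = -44.25
The minimum is at p = 10, q = 8.

(10, 8)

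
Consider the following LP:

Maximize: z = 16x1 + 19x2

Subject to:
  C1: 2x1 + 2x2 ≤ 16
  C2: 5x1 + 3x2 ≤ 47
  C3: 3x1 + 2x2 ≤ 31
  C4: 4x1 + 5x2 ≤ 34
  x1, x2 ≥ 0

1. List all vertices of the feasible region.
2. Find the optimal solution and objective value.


1. (0, 0), (8, 0), (6, 2), (0, 6.8)
2. x1 = 6, x2 = 2, z = 134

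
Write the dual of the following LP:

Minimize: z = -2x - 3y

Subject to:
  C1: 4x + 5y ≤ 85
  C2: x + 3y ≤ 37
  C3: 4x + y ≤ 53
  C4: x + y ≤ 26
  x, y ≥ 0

Primal min cᵀx s.t. Ax ≤ b, x ≥ 0  →  Dual max −bᵀy s.t. Aᵀy ≥ −c, y ≥ 0.

Maximize: z = -85y1 - 37y2 - 53y3 - 26y4

Subject to:
  4y1 + y2 + 4y3 + y4 ≥ 2
  5y1 + 3y2 + y3 + y4 ≥ 3
  y1, y2, y3, y4 ≥ 0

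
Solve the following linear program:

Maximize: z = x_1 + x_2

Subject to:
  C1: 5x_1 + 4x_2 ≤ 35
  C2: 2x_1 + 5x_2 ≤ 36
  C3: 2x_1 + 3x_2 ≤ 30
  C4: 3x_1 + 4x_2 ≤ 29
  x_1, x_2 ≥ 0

Evaluate the objective at each vertex of the feasible region:
  z(0, 0) = 0
  z(7, 0) = 7
  z(3, 5) = 8  ←
  z(0.1429, 7.143) = 7.286
  z(0, 7.2) = 7.2
The maximum is at x_1 = 3, x_2 = 5.

x_1 = 3, x_2 = 5, z = 8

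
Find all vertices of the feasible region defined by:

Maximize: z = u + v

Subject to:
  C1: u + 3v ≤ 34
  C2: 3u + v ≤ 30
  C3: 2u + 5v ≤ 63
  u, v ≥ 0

(0, 0), (10, 0), (7, 9), (0, 11.33)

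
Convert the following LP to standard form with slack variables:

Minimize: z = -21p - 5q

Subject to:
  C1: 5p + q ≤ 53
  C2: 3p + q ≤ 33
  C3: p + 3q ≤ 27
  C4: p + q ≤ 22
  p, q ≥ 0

min z = -21p - 5q

s.t.
  5p + q + s1 = 53
  3p + q + s2 = 33
  p + 3q + s3 = 27
  p + q + s4 = 22
  p, q, s1, s2, s3, s4 ≥ 0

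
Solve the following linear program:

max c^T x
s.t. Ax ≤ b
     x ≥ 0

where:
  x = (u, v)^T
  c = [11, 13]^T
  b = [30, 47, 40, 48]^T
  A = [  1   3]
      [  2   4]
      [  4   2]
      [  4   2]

Evaluate the objective at each vertex of the feasible region:
  z(0, 0) = 0
  z(10, 0) = 110
  z(6, 8) = 170  ←
  z(0, 10) = 130
The maximum is at u = 6, v = 8.

u = 6, v = 8, z = 170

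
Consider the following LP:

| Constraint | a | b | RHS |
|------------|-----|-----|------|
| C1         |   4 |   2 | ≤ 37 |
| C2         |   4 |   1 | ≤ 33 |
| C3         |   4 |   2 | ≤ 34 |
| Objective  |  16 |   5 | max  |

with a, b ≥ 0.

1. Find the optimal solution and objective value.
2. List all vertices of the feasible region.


1. a = 8, b = 1, z = 133
2. (0, 0), (8.25, 0), (8, 1), (0, 17)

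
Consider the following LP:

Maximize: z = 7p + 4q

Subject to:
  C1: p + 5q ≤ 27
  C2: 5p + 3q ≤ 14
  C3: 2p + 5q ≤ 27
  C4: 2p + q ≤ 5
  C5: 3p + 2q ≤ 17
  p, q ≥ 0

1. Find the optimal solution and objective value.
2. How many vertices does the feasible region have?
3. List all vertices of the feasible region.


1. p = 1, q = 3, z = 19
2. 4
3. (0, 0), (2.5, 0), (1, 3), (0, 4.667)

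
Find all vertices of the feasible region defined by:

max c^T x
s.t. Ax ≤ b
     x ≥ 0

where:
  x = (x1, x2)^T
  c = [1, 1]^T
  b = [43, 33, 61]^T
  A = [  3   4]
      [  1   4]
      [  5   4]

(0, 0), (12.2, 0), (9, 4), (5, 7), (0, 8.25)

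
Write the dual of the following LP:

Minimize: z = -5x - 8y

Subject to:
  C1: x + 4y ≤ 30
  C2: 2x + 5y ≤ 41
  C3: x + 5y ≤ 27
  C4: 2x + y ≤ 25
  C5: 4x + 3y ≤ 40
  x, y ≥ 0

Primal min cᵀx s.t. Ax ≤ b, x ≥ 0  →  Dual max −bᵀy s.t. Aᵀy ≥ −c, y ≥ 0.

Maximize: z = -30y1 - 41y2 - 27y3 - 25y4 - 40y5

Subject to:
  y1 + 2y2 + y3 + 2y4 + 4y5 ≥ 5
  4y1 + 5y2 + 5y3 + y4 + 3y5 ≥ 8
  y1, y2, y3, y4, y5 ≥ 0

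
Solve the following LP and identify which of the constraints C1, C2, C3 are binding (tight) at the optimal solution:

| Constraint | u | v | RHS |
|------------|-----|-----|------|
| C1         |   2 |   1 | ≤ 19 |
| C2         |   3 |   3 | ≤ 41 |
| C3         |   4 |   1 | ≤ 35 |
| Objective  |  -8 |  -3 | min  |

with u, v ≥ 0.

At u = 8, v = 3, compute slack b - a·x for each constraint:
  C1: 19 − 19 = 0  (binding)
  C2: 41 − 33 = 8  (slack)
  C3: 35 − 35 = 0  (binding)

Optimal: u = 8, v = 3
Binding: C1, C3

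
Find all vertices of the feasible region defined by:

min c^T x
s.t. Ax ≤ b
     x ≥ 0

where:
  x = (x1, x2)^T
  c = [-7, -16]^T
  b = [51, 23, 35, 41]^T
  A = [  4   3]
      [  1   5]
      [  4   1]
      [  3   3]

(0, 0), (8.75, 0), (8, 3), (0, 4.6)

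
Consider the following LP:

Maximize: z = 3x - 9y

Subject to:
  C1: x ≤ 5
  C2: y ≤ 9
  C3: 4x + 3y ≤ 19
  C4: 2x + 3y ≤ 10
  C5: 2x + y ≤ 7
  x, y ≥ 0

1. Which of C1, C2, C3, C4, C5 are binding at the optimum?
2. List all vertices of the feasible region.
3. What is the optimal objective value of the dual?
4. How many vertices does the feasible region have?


1. C5
2. (0, 0), (3.5, 0), (2.75, 1.5), (0, 3.333)
3. 10.5
4. 4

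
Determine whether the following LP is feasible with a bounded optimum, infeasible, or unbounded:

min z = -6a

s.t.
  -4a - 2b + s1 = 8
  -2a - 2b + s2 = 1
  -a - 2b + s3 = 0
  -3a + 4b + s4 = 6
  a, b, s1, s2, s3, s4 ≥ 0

Unbounded (objective can decrease without bound)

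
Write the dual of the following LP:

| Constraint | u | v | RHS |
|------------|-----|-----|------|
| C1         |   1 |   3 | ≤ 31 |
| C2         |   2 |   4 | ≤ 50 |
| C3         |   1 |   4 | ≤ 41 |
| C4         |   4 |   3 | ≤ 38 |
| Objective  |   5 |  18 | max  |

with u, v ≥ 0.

Primal max cᵀx s.t. Ax ≤ b, x ≥ 0  →  Dual min bᵀy s.t. Aᵀy ≥ c, y ≥ 0.

Minimize: z = 31y1 + 50y2 + 41y3 + 38y4

Subject to:
  y1 + 2y2 + y3 + 4y4 ≥ 5
  3y1 + 4y2 + 4y3 + 3y4 ≥ 18
  y1, y2, y3, y4 ≥ 0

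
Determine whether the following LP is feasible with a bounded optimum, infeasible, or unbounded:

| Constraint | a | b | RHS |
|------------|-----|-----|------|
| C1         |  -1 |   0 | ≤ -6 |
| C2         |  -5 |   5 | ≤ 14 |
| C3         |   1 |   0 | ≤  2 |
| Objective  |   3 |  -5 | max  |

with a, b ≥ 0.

Infeasible (no feasible solution exists)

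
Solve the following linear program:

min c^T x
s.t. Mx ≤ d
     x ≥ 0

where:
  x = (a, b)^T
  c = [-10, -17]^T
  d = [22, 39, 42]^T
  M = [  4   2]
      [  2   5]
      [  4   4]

Evaluate the objective at each vertex of the feasible region:
  z(0, 0) = 0
  z(5.5, 0) = -55
  z(2, 7) = -139  ←
  z(0, 7.8) = -132.6
The minimum is at a = 2, b = 7.

a = 2, b = 7, z = -139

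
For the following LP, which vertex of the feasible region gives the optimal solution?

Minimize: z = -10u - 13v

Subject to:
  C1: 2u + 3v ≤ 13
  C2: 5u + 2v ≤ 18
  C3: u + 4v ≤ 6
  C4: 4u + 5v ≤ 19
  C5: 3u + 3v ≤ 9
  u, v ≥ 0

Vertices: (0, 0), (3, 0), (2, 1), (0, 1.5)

Evaluate the objective at each vertex of the feasible region:
  z(0, 0) = 0
  z(3, 0) = -30
  z(2, 1) = -33  ←
  z(0, 1.5) = -19.5
The minimum is at u = 2, v = 1.

(2, 1)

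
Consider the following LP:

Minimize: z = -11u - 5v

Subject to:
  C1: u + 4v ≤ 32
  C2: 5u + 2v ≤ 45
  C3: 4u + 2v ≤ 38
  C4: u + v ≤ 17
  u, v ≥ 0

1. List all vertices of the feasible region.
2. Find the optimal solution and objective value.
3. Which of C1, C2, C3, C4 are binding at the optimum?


1. (0, 0), (9, 0), (7, 5), (6.286, 6.429), (0, 8)
2. u = 7, v = 5, z = -102
3. C2, C3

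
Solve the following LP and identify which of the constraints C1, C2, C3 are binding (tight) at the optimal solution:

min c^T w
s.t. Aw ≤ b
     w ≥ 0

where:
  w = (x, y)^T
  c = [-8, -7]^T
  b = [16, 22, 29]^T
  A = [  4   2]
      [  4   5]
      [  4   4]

At x = 3, y = 2, compute slack b - a·x for each constraint:
  C1: 16 − 16 = 0  (binding)
  C2: 22 − 22 = 0  (binding)
  C3: 29 − 20 = 9  (slack)

Optimal: x = 3, y = 2
Binding: C1, C2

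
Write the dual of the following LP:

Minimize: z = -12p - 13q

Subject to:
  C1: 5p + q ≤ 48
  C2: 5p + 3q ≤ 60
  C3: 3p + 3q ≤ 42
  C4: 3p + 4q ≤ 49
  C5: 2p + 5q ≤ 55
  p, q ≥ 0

Primal min cᵀx s.t. Ax ≤ b, x ≥ 0  →  Dual max −bᵀy s.t. Aᵀy ≥ −c, y ≥ 0.

Maximize: z = -48y1 - 60y2 - 42y3 - 49y4 - 55y5

Subject to:
  5y1 + 5y2 + 3y3 + 3y4 + 2y5 ≥ 12
  y1 + 3y2 + 3y3 + 4y4 + 5y5 ≥ 13
  y1, y2, y3, y4, y5 ≥ 0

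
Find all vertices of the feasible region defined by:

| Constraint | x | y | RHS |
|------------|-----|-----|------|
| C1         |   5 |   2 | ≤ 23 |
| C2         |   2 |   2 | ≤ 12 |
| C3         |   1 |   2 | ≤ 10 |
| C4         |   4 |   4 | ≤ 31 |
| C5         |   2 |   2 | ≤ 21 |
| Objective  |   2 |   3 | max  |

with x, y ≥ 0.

(0, 0), (4.6, 0), (3.667, 2.333), (2, 4), (0, 5)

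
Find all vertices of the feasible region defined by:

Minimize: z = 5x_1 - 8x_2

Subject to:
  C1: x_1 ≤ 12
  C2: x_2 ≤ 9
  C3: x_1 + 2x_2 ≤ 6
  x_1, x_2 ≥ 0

(0, 0), (6, 0), (0, 3)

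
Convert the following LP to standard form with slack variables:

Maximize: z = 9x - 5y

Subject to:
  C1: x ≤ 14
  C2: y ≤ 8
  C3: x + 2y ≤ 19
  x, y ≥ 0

max z = 9x - 5y

s.t.
  x + s1 = 14
  y + s2 = 8
  x + 2y + s3 = 19
  x, y, s1, s2, s3 ≥ 0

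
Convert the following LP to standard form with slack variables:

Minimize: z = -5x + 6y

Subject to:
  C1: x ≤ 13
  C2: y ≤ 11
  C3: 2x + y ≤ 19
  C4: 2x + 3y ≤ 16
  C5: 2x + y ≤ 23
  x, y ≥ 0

min z = -5x + 6y

s.t.
  x + s1 = 13
  y + s2 = 11
  2x + y + s3 = 19
  2x + 3y + s4 = 16
  2x + y + s5 = 23
  x, y, s1, s2, s3, s4, s5 ≥ 0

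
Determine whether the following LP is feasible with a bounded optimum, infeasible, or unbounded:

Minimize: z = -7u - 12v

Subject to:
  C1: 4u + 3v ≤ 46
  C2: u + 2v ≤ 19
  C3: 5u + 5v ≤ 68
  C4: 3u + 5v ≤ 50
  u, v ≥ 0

Feasible with a bounded optimal solution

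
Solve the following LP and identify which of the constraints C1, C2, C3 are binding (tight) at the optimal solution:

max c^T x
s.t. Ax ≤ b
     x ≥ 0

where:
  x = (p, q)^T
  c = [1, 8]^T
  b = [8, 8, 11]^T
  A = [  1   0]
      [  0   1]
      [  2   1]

At p = 1.5, q = 8, compute slack b - a·x for each constraint:
  C1: 8 − 1.5 = 6.5  (slack)
  C2: 8 − 8 = 0  (binding)
  C3: 11 − 11 = 0  (binding)

Optimal: p = 1.5, q = 8
Binding: C2, C3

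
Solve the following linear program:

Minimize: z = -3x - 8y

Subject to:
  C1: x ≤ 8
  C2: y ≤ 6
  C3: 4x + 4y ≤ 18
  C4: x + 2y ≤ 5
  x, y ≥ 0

Evaluate the objective at each vertex of the feasible region:
  z(0, 0) = 0
  z(4.5, 0) = -13.5
  z(4, 0.5) = -16
  z(0, 2.5) = -20  ←
The minimum is at x = 0, y = 2.5.

x = 0, y = 2.5, z = -20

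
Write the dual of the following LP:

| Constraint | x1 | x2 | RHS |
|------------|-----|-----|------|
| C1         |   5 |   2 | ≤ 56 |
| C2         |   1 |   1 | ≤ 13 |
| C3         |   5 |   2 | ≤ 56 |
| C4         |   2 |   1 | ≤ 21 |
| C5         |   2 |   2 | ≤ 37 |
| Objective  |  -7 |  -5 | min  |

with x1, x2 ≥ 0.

Primal min cᵀx s.t. Ax ≤ b, x ≥ 0  →  Dual max −bᵀy s.t. Aᵀy ≥ −c, y ≥ 0.

Maximize: z = -56y1 - 13y2 - 56y3 - 21y4 - 37y5

Subject to:
  5y1 + y2 + 5y3 + 2y4 + 2y5 ≥ 7
  2y1 + y2 + 2y3 + y4 + 2y5 ≥ 5
  y1, y2, y3, y4, y5 ≥ 0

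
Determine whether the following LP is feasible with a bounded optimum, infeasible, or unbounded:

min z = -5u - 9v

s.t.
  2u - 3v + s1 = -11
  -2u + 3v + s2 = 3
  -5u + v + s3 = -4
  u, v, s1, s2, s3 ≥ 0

Infeasible (no feasible solution exists)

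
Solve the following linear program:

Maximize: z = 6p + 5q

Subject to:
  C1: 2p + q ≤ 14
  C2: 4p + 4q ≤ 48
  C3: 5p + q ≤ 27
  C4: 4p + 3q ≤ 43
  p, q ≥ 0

Evaluate the objective at each vertex of the feasible region:
  z(0, 0) = 0
  z(5.4, 0) = 32.4
  z(4.333, 5.333) = 52.67
  z(2, 10) = 62  ←
  z(0, 12) = 60
The maximum is at p = 2, q = 10.

p = 2, q = 10, z = 62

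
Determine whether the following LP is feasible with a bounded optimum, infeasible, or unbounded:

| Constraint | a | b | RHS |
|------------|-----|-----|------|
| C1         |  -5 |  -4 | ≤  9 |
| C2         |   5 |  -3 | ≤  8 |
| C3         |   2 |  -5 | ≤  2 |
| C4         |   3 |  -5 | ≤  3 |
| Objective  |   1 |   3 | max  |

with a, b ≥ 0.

Unbounded (objective can increase without bound)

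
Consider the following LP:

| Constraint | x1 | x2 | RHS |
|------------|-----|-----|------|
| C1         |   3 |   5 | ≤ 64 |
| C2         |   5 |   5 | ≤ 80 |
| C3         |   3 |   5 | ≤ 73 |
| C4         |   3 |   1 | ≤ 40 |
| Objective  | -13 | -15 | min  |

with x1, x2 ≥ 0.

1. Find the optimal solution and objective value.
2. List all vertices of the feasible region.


1. x1 = 8, x2 = 8, z = -224
2. (0, 0), (13.33, 0), (12, 4), (8, 8), (0, 12.8)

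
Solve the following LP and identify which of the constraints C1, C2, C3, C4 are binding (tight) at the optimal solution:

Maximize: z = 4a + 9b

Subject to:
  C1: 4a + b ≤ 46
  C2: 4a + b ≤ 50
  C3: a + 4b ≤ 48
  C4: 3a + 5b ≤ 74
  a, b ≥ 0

At a = 8, b = 10, compute slack b - a·x for each constraint:
  C1: 46 − 42 = 4  (slack)
  C2: 50 − 42 = 8  (slack)
  C3: 48 − 48 = 0  (binding)
  C4: 74 − 74 = 0  (binding)

Optimal: a = 8, b = 10
Binding: C3, C4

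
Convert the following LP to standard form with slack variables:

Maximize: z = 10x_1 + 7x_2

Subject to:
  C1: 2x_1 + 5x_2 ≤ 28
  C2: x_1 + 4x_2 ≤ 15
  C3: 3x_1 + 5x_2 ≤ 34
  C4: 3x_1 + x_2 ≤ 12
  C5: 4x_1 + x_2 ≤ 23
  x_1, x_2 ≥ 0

max z = 10x_1 + 7x_2

s.t.
  2x_1 + 5x_2 + s1 = 28
  x_1 + 4x_2 + s2 = 15
  3x_1 + 5x_2 + s3 = 34
  3x_1 + x_2 + s4 = 12
  4x_1 + x_2 + s5 = 23
  x_1, x_2, s1, s2, s3, s4, s5 ≥ 0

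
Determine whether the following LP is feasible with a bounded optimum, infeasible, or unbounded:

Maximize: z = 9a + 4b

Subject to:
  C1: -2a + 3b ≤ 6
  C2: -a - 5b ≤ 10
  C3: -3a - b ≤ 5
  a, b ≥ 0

Unbounded (objective can increase without bound)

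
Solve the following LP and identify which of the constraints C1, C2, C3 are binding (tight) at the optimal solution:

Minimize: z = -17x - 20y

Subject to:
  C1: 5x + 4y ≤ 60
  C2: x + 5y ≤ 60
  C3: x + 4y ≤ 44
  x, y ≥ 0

At x = 4, y = 10, compute slack b - a·x for each constraint:
  C1: 60 − 60 = 0  (binding)
  C2: 60 − 54 = 6  (slack)
  C3: 44 − 44 = 0  (binding)

Optimal: x = 4, y = 10
Binding: C1, C3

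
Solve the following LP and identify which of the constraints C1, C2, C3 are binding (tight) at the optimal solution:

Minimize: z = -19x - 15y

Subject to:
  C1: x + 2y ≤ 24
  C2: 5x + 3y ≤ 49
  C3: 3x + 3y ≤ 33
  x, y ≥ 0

At x = 8, y = 3, compute slack b - a·x for each constraint:
  C1: 24 − 14 = 10  (slack)
  C2: 49 − 49 = 0  (binding)
  C3: 33 − 33 = 0  (binding)

Optimal: x = 8, y = 3
Binding: C2, C3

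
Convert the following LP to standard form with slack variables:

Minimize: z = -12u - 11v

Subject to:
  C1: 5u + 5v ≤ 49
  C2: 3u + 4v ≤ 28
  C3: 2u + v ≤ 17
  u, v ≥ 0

min z = -12u - 11v

s.t.
  5u + 5v + s1 = 49
  3u + 4v + s2 = 28
  2u + v + s3 = 17
  u, v, s1, s2, s3 ≥ 0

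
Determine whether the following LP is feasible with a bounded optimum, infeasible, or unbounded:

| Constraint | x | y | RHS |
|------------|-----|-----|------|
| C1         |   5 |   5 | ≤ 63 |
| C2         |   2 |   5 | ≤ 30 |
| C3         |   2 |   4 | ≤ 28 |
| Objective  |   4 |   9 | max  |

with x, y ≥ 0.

Feasible with a bounded optimal solution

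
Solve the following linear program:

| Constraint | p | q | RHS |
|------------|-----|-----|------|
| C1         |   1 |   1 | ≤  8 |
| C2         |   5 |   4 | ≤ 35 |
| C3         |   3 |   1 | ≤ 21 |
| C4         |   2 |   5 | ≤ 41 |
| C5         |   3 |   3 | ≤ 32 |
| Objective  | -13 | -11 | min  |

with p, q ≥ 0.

Evaluate the objective at each vertex of the feasible region:
  z(0, 0) = 0
  z(7, 0) = -91
  z(3, 5) = -94  ←
  z(0, 8) = -88
The minimum is at p = 3, q = 5.

p = 3, q = 5, z = -94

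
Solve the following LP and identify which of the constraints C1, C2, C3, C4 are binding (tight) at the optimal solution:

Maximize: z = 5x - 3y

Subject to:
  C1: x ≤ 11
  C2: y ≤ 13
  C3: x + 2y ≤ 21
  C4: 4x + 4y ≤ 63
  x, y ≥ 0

At x = 11, y = 0, compute slack b - a·x for each constraint:
  C1: 11 − 11 = 0  (binding)
  C2: 13 − 0 = 13  (slack)
  C3: 21 − 11 = 10  (slack)
  C4: 63 − 44 = 19  (slack)

Optimal: x = 11, y = 0
Binding: C1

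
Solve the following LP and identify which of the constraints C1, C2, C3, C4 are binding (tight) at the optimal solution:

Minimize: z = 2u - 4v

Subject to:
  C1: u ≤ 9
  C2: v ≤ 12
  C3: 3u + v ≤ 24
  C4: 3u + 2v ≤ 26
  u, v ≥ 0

At u = 0, v = 12, compute slack b - a·x for each constraint:
  C1: 9 − 0 = 9  (slack)
  C2: 12 − 12 = 0  (binding)
  C3: 24 − 12 = 12  (slack)
  C4: 26 − 24 = 2  (slack)

Optimal: u = 0, v = 12
Binding: C2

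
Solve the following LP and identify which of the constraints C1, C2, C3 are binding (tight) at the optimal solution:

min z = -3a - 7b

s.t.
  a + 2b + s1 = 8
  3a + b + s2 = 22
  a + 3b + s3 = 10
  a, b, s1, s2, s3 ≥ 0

At a = 4, b = 2, compute slack b - a·x for each constraint:
  C1: 8 − 8 = 0  (binding)
  C2: 22 − 14 = 8  (slack)
  C3: 10 − 10 = 0  (binding)

Optimal: a = 4, b = 2
Binding: C1, C3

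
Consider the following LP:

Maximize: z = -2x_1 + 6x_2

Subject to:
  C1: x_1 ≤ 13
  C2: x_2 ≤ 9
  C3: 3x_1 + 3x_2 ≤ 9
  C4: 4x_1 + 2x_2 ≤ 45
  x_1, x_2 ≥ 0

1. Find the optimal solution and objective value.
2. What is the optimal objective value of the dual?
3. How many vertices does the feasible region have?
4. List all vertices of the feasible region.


1. x_1 = 0, x_2 = 3, z = 18
2. 18
3. 3
4. (0, 0), (3, 0), (0, 3)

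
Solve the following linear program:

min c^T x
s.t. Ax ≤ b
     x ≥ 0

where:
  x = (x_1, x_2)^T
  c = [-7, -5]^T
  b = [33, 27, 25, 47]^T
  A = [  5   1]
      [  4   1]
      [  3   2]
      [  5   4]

Evaluate the objective at each vertex of the feasible region:
  z(0, 0) = 0
  z(6.6, 0) = -46.2
  z(6, 3) = -57
  z(5.8, 3.8) = -59.6
  z(3, 8) = -61  ←
  z(0, 11.75) = -58.75
The minimum is at x_1 = 3, x_2 = 8.

x_1 = 3, x_2 = 8, z = -61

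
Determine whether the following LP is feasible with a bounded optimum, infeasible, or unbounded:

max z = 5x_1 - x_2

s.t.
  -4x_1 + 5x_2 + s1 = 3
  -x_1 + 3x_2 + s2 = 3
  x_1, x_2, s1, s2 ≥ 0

Unbounded (objective can increase without bound)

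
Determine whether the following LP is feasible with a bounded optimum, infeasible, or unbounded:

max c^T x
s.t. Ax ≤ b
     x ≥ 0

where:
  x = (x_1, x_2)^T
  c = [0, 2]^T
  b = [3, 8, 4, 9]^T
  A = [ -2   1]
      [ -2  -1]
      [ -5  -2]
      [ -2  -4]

Unbounded (objective can increase without bound)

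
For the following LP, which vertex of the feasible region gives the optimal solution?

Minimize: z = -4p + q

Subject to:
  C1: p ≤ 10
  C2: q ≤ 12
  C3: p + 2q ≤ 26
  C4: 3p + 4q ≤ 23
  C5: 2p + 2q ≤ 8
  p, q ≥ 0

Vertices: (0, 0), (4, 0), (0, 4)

Evaluate the objective at each vertex of the feasible region:
  z(0, 0) = 0
  z(4, 0) = -16  ←
  z(0, 4) = 4
The minimum is at p = 4, q = 0.

(4, 0)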